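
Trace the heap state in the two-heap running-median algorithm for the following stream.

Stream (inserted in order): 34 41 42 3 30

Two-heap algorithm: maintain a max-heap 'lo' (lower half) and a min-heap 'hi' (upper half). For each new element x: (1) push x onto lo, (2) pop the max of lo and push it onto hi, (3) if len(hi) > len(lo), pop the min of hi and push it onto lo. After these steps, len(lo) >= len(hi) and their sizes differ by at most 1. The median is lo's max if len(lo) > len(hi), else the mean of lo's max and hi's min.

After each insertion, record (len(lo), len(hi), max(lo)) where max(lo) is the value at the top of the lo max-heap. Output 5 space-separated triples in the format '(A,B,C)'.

Answer: (1,0,34) (1,1,34) (2,1,41) (2,2,34) (3,2,34)

Derivation:
Step 1: insert 34 -> lo=[34] hi=[] -> (len(lo)=1, len(hi)=0, max(lo)=34)
Step 2: insert 41 -> lo=[34] hi=[41] -> (len(lo)=1, len(hi)=1, max(lo)=34)
Step 3: insert 42 -> lo=[34, 41] hi=[42] -> (len(lo)=2, len(hi)=1, max(lo)=41)
Step 4: insert 3 -> lo=[3, 34] hi=[41, 42] -> (len(lo)=2, len(hi)=2, max(lo)=34)
Step 5: insert 30 -> lo=[3, 30, 34] hi=[41, 42] -> (len(lo)=3, len(hi)=2, max(lo)=34)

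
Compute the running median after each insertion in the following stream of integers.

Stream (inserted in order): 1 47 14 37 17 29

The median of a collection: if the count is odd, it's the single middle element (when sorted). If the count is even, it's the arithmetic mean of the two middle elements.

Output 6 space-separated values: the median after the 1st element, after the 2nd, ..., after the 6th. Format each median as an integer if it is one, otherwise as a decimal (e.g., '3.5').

Step 1: insert 1 -> lo=[1] (size 1, max 1) hi=[] (size 0) -> median=1
Step 2: insert 47 -> lo=[1] (size 1, max 1) hi=[47] (size 1, min 47) -> median=24
Step 3: insert 14 -> lo=[1, 14] (size 2, max 14) hi=[47] (size 1, min 47) -> median=14
Step 4: insert 37 -> lo=[1, 14] (size 2, max 14) hi=[37, 47] (size 2, min 37) -> median=25.5
Step 5: insert 17 -> lo=[1, 14, 17] (size 3, max 17) hi=[37, 47] (size 2, min 37) -> median=17
Step 6: insert 29 -> lo=[1, 14, 17] (size 3, max 17) hi=[29, 37, 47] (size 3, min 29) -> median=23

Answer: 1 24 14 25.5 17 23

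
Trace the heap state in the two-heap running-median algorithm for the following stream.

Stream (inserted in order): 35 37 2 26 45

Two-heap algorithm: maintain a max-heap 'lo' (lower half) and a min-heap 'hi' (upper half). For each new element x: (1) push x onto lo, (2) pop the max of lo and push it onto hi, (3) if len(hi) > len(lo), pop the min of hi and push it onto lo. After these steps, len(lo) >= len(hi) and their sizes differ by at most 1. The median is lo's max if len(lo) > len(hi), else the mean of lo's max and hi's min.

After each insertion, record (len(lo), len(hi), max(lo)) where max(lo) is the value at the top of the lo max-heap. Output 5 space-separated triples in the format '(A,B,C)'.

Answer: (1,0,35) (1,1,35) (2,1,35) (2,2,26) (3,2,35)

Derivation:
Step 1: insert 35 -> lo=[35] hi=[] -> (len(lo)=1, len(hi)=0, max(lo)=35)
Step 2: insert 37 -> lo=[35] hi=[37] -> (len(lo)=1, len(hi)=1, max(lo)=35)
Step 3: insert 2 -> lo=[2, 35] hi=[37] -> (len(lo)=2, len(hi)=1, max(lo)=35)
Step 4: insert 26 -> lo=[2, 26] hi=[35, 37] -> (len(lo)=2, len(hi)=2, max(lo)=26)
Step 5: insert 45 -> lo=[2, 26, 35] hi=[37, 45] -> (len(lo)=3, len(hi)=2, max(lo)=35)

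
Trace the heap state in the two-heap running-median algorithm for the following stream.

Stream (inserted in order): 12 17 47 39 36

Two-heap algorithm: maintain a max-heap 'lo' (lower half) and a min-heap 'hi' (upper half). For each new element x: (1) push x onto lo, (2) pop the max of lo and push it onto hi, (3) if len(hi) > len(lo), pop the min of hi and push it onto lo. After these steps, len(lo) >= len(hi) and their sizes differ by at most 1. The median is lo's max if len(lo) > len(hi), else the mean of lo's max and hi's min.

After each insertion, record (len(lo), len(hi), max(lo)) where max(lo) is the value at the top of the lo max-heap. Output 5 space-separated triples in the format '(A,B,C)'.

Answer: (1,0,12) (1,1,12) (2,1,17) (2,2,17) (3,2,36)

Derivation:
Step 1: insert 12 -> lo=[12] hi=[] -> (len(lo)=1, len(hi)=0, max(lo)=12)
Step 2: insert 17 -> lo=[12] hi=[17] -> (len(lo)=1, len(hi)=1, max(lo)=12)
Step 3: insert 47 -> lo=[12, 17] hi=[47] -> (len(lo)=2, len(hi)=1, max(lo)=17)
Step 4: insert 39 -> lo=[12, 17] hi=[39, 47] -> (len(lo)=2, len(hi)=2, max(lo)=17)
Step 5: insert 36 -> lo=[12, 17, 36] hi=[39, 47] -> (len(lo)=3, len(hi)=2, max(lo)=36)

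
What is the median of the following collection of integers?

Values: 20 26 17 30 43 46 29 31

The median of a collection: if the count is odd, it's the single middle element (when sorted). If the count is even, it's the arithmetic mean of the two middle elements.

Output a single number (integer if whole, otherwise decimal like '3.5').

Step 1: insert 20 -> lo=[20] (size 1, max 20) hi=[] (size 0) -> median=20
Step 2: insert 26 -> lo=[20] (size 1, max 20) hi=[26] (size 1, min 26) -> median=23
Step 3: insert 17 -> lo=[17, 20] (size 2, max 20) hi=[26] (size 1, min 26) -> median=20
Step 4: insert 30 -> lo=[17, 20] (size 2, max 20) hi=[26, 30] (size 2, min 26) -> median=23
Step 5: insert 43 -> lo=[17, 20, 26] (size 3, max 26) hi=[30, 43] (size 2, min 30) -> median=26
Step 6: insert 46 -> lo=[17, 20, 26] (size 3, max 26) hi=[30, 43, 46] (size 3, min 30) -> median=28
Step 7: insert 29 -> lo=[17, 20, 26, 29] (size 4, max 29) hi=[30, 43, 46] (size 3, min 30) -> median=29
Step 8: insert 31 -> lo=[17, 20, 26, 29] (size 4, max 29) hi=[30, 31, 43, 46] (size 4, min 30) -> median=29.5

Answer: 29.5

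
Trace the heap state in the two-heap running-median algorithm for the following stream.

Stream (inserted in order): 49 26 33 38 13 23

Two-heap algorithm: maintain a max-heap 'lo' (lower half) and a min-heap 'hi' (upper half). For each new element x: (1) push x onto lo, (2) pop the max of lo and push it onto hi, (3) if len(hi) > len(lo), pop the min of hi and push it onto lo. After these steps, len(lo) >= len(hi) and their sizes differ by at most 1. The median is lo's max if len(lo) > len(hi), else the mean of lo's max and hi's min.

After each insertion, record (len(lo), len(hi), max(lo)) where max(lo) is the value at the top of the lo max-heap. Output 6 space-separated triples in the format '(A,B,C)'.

Answer: (1,0,49) (1,1,26) (2,1,33) (2,2,33) (3,2,33) (3,3,26)

Derivation:
Step 1: insert 49 -> lo=[49] hi=[] -> (len(lo)=1, len(hi)=0, max(lo)=49)
Step 2: insert 26 -> lo=[26] hi=[49] -> (len(lo)=1, len(hi)=1, max(lo)=26)
Step 3: insert 33 -> lo=[26, 33] hi=[49] -> (len(lo)=2, len(hi)=1, max(lo)=33)
Step 4: insert 38 -> lo=[26, 33] hi=[38, 49] -> (len(lo)=2, len(hi)=2, max(lo)=33)
Step 5: insert 13 -> lo=[13, 26, 33] hi=[38, 49] -> (len(lo)=3, len(hi)=2, max(lo)=33)
Step 6: insert 23 -> lo=[13, 23, 26] hi=[33, 38, 49] -> (len(lo)=3, len(hi)=3, max(lo)=26)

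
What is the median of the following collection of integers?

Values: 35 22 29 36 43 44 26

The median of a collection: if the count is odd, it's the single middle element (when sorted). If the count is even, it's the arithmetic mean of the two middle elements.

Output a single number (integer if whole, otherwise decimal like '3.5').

Answer: 35

Derivation:
Step 1: insert 35 -> lo=[35] (size 1, max 35) hi=[] (size 0) -> median=35
Step 2: insert 22 -> lo=[22] (size 1, max 22) hi=[35] (size 1, min 35) -> median=28.5
Step 3: insert 29 -> lo=[22, 29] (size 2, max 29) hi=[35] (size 1, min 35) -> median=29
Step 4: insert 36 -> lo=[22, 29] (size 2, max 29) hi=[35, 36] (size 2, min 35) -> median=32
Step 5: insert 43 -> lo=[22, 29, 35] (size 3, max 35) hi=[36, 43] (size 2, min 36) -> median=35
Step 6: insert 44 -> lo=[22, 29, 35] (size 3, max 35) hi=[36, 43, 44] (size 3, min 36) -> median=35.5
Step 7: insert 26 -> lo=[22, 26, 29, 35] (size 4, max 35) hi=[36, 43, 44] (size 3, min 36) -> median=35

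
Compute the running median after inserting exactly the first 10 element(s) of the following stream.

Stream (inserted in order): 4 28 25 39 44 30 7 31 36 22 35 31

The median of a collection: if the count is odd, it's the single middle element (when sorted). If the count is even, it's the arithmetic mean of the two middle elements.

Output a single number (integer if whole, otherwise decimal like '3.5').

Step 1: insert 4 -> lo=[4] (size 1, max 4) hi=[] (size 0) -> median=4
Step 2: insert 28 -> lo=[4] (size 1, max 4) hi=[28] (size 1, min 28) -> median=16
Step 3: insert 25 -> lo=[4, 25] (size 2, max 25) hi=[28] (size 1, min 28) -> median=25
Step 4: insert 39 -> lo=[4, 25] (size 2, max 25) hi=[28, 39] (size 2, min 28) -> median=26.5
Step 5: insert 44 -> lo=[4, 25, 28] (size 3, max 28) hi=[39, 44] (size 2, min 39) -> median=28
Step 6: insert 30 -> lo=[4, 25, 28] (size 3, max 28) hi=[30, 39, 44] (size 3, min 30) -> median=29
Step 7: insert 7 -> lo=[4, 7, 25, 28] (size 4, max 28) hi=[30, 39, 44] (size 3, min 30) -> median=28
Step 8: insert 31 -> lo=[4, 7, 25, 28] (size 4, max 28) hi=[30, 31, 39, 44] (size 4, min 30) -> median=29
Step 9: insert 36 -> lo=[4, 7, 25, 28, 30] (size 5, max 30) hi=[31, 36, 39, 44] (size 4, min 31) -> median=30
Step 10: insert 22 -> lo=[4, 7, 22, 25, 28] (size 5, max 28) hi=[30, 31, 36, 39, 44] (size 5, min 30) -> median=29

Answer: 29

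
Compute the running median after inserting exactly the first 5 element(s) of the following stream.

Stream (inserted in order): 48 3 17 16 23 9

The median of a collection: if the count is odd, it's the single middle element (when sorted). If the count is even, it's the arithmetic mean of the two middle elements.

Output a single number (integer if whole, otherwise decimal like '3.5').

Answer: 17

Derivation:
Step 1: insert 48 -> lo=[48] (size 1, max 48) hi=[] (size 0) -> median=48
Step 2: insert 3 -> lo=[3] (size 1, max 3) hi=[48] (size 1, min 48) -> median=25.5
Step 3: insert 17 -> lo=[3, 17] (size 2, max 17) hi=[48] (size 1, min 48) -> median=17
Step 4: insert 16 -> lo=[3, 16] (size 2, max 16) hi=[17, 48] (size 2, min 17) -> median=16.5
Step 5: insert 23 -> lo=[3, 16, 17] (size 3, max 17) hi=[23, 48] (size 2, min 23) -> median=17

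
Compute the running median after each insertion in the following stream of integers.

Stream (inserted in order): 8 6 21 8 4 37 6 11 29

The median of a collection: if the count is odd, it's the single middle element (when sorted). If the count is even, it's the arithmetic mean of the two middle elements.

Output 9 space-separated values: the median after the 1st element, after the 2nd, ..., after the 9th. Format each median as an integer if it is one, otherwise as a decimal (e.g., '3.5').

Answer: 8 7 8 8 8 8 8 8 8

Derivation:
Step 1: insert 8 -> lo=[8] (size 1, max 8) hi=[] (size 0) -> median=8
Step 2: insert 6 -> lo=[6] (size 1, max 6) hi=[8] (size 1, min 8) -> median=7
Step 3: insert 21 -> lo=[6, 8] (size 2, max 8) hi=[21] (size 1, min 21) -> median=8
Step 4: insert 8 -> lo=[6, 8] (size 2, max 8) hi=[8, 21] (size 2, min 8) -> median=8
Step 5: insert 4 -> lo=[4, 6, 8] (size 3, max 8) hi=[8, 21] (size 2, min 8) -> median=8
Step 6: insert 37 -> lo=[4, 6, 8] (size 3, max 8) hi=[8, 21, 37] (size 3, min 8) -> median=8
Step 7: insert 6 -> lo=[4, 6, 6, 8] (size 4, max 8) hi=[8, 21, 37] (size 3, min 8) -> median=8
Step 8: insert 11 -> lo=[4, 6, 6, 8] (size 4, max 8) hi=[8, 11, 21, 37] (size 4, min 8) -> median=8
Step 9: insert 29 -> lo=[4, 6, 6, 8, 8] (size 5, max 8) hi=[11, 21, 29, 37] (size 4, min 11) -> median=8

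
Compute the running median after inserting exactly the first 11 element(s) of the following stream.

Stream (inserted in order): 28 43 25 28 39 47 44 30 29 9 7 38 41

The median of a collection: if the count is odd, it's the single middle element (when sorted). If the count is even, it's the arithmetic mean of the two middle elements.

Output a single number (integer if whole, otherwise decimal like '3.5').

Answer: 29

Derivation:
Step 1: insert 28 -> lo=[28] (size 1, max 28) hi=[] (size 0) -> median=28
Step 2: insert 43 -> lo=[28] (size 1, max 28) hi=[43] (size 1, min 43) -> median=35.5
Step 3: insert 25 -> lo=[25, 28] (size 2, max 28) hi=[43] (size 1, min 43) -> median=28
Step 4: insert 28 -> lo=[25, 28] (size 2, max 28) hi=[28, 43] (size 2, min 28) -> median=28
Step 5: insert 39 -> lo=[25, 28, 28] (size 3, max 28) hi=[39, 43] (size 2, min 39) -> median=28
Step 6: insert 47 -> lo=[25, 28, 28] (size 3, max 28) hi=[39, 43, 47] (size 3, min 39) -> median=33.5
Step 7: insert 44 -> lo=[25, 28, 28, 39] (size 4, max 39) hi=[43, 44, 47] (size 3, min 43) -> median=39
Step 8: insert 30 -> lo=[25, 28, 28, 30] (size 4, max 30) hi=[39, 43, 44, 47] (size 4, min 39) -> median=34.5
Step 9: insert 29 -> lo=[25, 28, 28, 29, 30] (size 5, max 30) hi=[39, 43, 44, 47] (size 4, min 39) -> median=30
Step 10: insert 9 -> lo=[9, 25, 28, 28, 29] (size 5, max 29) hi=[30, 39, 43, 44, 47] (size 5, min 30) -> median=29.5
Step 11: insert 7 -> lo=[7, 9, 25, 28, 28, 29] (size 6, max 29) hi=[30, 39, 43, 44, 47] (size 5, min 30) -> median=29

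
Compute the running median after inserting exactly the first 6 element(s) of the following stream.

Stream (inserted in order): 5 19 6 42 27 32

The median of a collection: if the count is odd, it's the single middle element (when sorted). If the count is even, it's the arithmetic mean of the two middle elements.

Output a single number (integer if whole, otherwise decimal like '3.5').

Step 1: insert 5 -> lo=[5] (size 1, max 5) hi=[] (size 0) -> median=5
Step 2: insert 19 -> lo=[5] (size 1, max 5) hi=[19] (size 1, min 19) -> median=12
Step 3: insert 6 -> lo=[5, 6] (size 2, max 6) hi=[19] (size 1, min 19) -> median=6
Step 4: insert 42 -> lo=[5, 6] (size 2, max 6) hi=[19, 42] (size 2, min 19) -> median=12.5
Step 5: insert 27 -> lo=[5, 6, 19] (size 3, max 19) hi=[27, 42] (size 2, min 27) -> median=19
Step 6: insert 32 -> lo=[5, 6, 19] (size 3, max 19) hi=[27, 32, 42] (size 3, min 27) -> median=23

Answer: 23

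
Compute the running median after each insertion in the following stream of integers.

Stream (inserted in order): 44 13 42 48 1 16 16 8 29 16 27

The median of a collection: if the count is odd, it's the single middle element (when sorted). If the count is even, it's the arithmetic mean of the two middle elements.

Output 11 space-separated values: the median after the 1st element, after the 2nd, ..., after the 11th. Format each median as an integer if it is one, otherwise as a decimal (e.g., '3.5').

Step 1: insert 44 -> lo=[44] (size 1, max 44) hi=[] (size 0) -> median=44
Step 2: insert 13 -> lo=[13] (size 1, max 13) hi=[44] (size 1, min 44) -> median=28.5
Step 3: insert 42 -> lo=[13, 42] (size 2, max 42) hi=[44] (size 1, min 44) -> median=42
Step 4: insert 48 -> lo=[13, 42] (size 2, max 42) hi=[44, 48] (size 2, min 44) -> median=43
Step 5: insert 1 -> lo=[1, 13, 42] (size 3, max 42) hi=[44, 48] (size 2, min 44) -> median=42
Step 6: insert 16 -> lo=[1, 13, 16] (size 3, max 16) hi=[42, 44, 48] (size 3, min 42) -> median=29
Step 7: insert 16 -> lo=[1, 13, 16, 16] (size 4, max 16) hi=[42, 44, 48] (size 3, min 42) -> median=16
Step 8: insert 8 -> lo=[1, 8, 13, 16] (size 4, max 16) hi=[16, 42, 44, 48] (size 4, min 16) -> median=16
Step 9: insert 29 -> lo=[1, 8, 13, 16, 16] (size 5, max 16) hi=[29, 42, 44, 48] (size 4, min 29) -> median=16
Step 10: insert 16 -> lo=[1, 8, 13, 16, 16] (size 5, max 16) hi=[16, 29, 42, 44, 48] (size 5, min 16) -> median=16
Step 11: insert 27 -> lo=[1, 8, 13, 16, 16, 16] (size 6, max 16) hi=[27, 29, 42, 44, 48] (size 5, min 27) -> median=16

Answer: 44 28.5 42 43 42 29 16 16 16 16 16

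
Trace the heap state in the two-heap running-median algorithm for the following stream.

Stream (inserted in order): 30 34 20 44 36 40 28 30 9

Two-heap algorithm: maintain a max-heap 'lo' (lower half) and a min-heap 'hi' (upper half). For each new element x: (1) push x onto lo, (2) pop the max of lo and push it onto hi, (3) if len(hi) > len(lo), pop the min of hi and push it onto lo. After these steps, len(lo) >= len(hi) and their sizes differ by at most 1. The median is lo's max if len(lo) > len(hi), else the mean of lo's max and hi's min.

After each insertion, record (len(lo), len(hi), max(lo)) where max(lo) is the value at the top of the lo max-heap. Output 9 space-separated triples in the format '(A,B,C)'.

Step 1: insert 30 -> lo=[30] hi=[] -> (len(lo)=1, len(hi)=0, max(lo)=30)
Step 2: insert 34 -> lo=[30] hi=[34] -> (len(lo)=1, len(hi)=1, max(lo)=30)
Step 3: insert 20 -> lo=[20, 30] hi=[34] -> (len(lo)=2, len(hi)=1, max(lo)=30)
Step 4: insert 44 -> lo=[20, 30] hi=[34, 44] -> (len(lo)=2, len(hi)=2, max(lo)=30)
Step 5: insert 36 -> lo=[20, 30, 34] hi=[36, 44] -> (len(lo)=3, len(hi)=2, max(lo)=34)
Step 6: insert 40 -> lo=[20, 30, 34] hi=[36, 40, 44] -> (len(lo)=3, len(hi)=3, max(lo)=34)
Step 7: insert 28 -> lo=[20, 28, 30, 34] hi=[36, 40, 44] -> (len(lo)=4, len(hi)=3, max(lo)=34)
Step 8: insert 30 -> lo=[20, 28, 30, 30] hi=[34, 36, 40, 44] -> (len(lo)=4, len(hi)=4, max(lo)=30)
Step 9: insert 9 -> lo=[9, 20, 28, 30, 30] hi=[34, 36, 40, 44] -> (len(lo)=5, len(hi)=4, max(lo)=30)

Answer: (1,0,30) (1,1,30) (2,1,30) (2,2,30) (3,2,34) (3,3,34) (4,3,34) (4,4,30) (5,4,30)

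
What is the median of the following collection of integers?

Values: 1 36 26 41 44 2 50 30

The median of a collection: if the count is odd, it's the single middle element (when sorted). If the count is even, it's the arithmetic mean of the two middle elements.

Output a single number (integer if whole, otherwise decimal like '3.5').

Step 1: insert 1 -> lo=[1] (size 1, max 1) hi=[] (size 0) -> median=1
Step 2: insert 36 -> lo=[1] (size 1, max 1) hi=[36] (size 1, min 36) -> median=18.5
Step 3: insert 26 -> lo=[1, 26] (size 2, max 26) hi=[36] (size 1, min 36) -> median=26
Step 4: insert 41 -> lo=[1, 26] (size 2, max 26) hi=[36, 41] (size 2, min 36) -> median=31
Step 5: insert 44 -> lo=[1, 26, 36] (size 3, max 36) hi=[41, 44] (size 2, min 41) -> median=36
Step 6: insert 2 -> lo=[1, 2, 26] (size 3, max 26) hi=[36, 41, 44] (size 3, min 36) -> median=31
Step 7: insert 50 -> lo=[1, 2, 26, 36] (size 4, max 36) hi=[41, 44, 50] (size 3, min 41) -> median=36
Step 8: insert 30 -> lo=[1, 2, 26, 30] (size 4, max 30) hi=[36, 41, 44, 50] (size 4, min 36) -> median=33

Answer: 33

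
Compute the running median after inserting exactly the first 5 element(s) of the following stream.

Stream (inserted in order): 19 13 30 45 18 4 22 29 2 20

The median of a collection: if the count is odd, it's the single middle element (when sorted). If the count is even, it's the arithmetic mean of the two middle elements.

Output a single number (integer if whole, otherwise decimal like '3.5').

Step 1: insert 19 -> lo=[19] (size 1, max 19) hi=[] (size 0) -> median=19
Step 2: insert 13 -> lo=[13] (size 1, max 13) hi=[19] (size 1, min 19) -> median=16
Step 3: insert 30 -> lo=[13, 19] (size 2, max 19) hi=[30] (size 1, min 30) -> median=19
Step 4: insert 45 -> lo=[13, 19] (size 2, max 19) hi=[30, 45] (size 2, min 30) -> median=24.5
Step 5: insert 18 -> lo=[13, 18, 19] (size 3, max 19) hi=[30, 45] (size 2, min 30) -> median=19

Answer: 19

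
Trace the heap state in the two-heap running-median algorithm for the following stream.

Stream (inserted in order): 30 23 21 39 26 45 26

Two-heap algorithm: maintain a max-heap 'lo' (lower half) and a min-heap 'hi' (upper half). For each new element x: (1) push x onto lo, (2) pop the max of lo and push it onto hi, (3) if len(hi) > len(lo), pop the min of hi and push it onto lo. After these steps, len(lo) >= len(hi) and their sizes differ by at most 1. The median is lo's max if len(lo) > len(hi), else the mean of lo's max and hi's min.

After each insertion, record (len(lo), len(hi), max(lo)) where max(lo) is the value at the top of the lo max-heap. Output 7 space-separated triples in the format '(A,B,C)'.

Answer: (1,0,30) (1,1,23) (2,1,23) (2,2,23) (3,2,26) (3,3,26) (4,3,26)

Derivation:
Step 1: insert 30 -> lo=[30] hi=[] -> (len(lo)=1, len(hi)=0, max(lo)=30)
Step 2: insert 23 -> lo=[23] hi=[30] -> (len(lo)=1, len(hi)=1, max(lo)=23)
Step 3: insert 21 -> lo=[21, 23] hi=[30] -> (len(lo)=2, len(hi)=1, max(lo)=23)
Step 4: insert 39 -> lo=[21, 23] hi=[30, 39] -> (len(lo)=2, len(hi)=2, max(lo)=23)
Step 5: insert 26 -> lo=[21, 23, 26] hi=[30, 39] -> (len(lo)=3, len(hi)=2, max(lo)=26)
Step 6: insert 45 -> lo=[21, 23, 26] hi=[30, 39, 45] -> (len(lo)=3, len(hi)=3, max(lo)=26)
Step 7: insert 26 -> lo=[21, 23, 26, 26] hi=[30, 39, 45] -> (len(lo)=4, len(hi)=3, max(lo)=26)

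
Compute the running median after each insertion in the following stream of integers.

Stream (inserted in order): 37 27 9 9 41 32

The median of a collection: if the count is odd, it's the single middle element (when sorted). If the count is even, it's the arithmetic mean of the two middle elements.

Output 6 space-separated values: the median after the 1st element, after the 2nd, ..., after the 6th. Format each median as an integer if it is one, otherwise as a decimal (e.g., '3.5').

Step 1: insert 37 -> lo=[37] (size 1, max 37) hi=[] (size 0) -> median=37
Step 2: insert 27 -> lo=[27] (size 1, max 27) hi=[37] (size 1, min 37) -> median=32
Step 3: insert 9 -> lo=[9, 27] (size 2, max 27) hi=[37] (size 1, min 37) -> median=27
Step 4: insert 9 -> lo=[9, 9] (size 2, max 9) hi=[27, 37] (size 2, min 27) -> median=18
Step 5: insert 41 -> lo=[9, 9, 27] (size 3, max 27) hi=[37, 41] (size 2, min 37) -> median=27
Step 6: insert 32 -> lo=[9, 9, 27] (size 3, max 27) hi=[32, 37, 41] (size 3, min 32) -> median=29.5

Answer: 37 32 27 18 27 29.5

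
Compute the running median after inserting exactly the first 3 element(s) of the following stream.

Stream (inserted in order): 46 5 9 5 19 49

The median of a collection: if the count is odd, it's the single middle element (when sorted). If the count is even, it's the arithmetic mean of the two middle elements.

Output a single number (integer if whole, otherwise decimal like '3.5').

Step 1: insert 46 -> lo=[46] (size 1, max 46) hi=[] (size 0) -> median=46
Step 2: insert 5 -> lo=[5] (size 1, max 5) hi=[46] (size 1, min 46) -> median=25.5
Step 3: insert 9 -> lo=[5, 9] (size 2, max 9) hi=[46] (size 1, min 46) -> median=9

Answer: 9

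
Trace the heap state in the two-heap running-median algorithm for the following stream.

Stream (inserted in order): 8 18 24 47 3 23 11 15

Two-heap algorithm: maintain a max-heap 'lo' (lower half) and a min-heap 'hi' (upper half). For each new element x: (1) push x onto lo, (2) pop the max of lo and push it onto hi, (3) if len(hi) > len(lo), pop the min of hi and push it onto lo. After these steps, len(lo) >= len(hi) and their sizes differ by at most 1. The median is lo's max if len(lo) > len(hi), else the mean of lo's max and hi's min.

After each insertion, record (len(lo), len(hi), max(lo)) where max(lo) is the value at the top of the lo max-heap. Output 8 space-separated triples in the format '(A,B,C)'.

Step 1: insert 8 -> lo=[8] hi=[] -> (len(lo)=1, len(hi)=0, max(lo)=8)
Step 2: insert 18 -> lo=[8] hi=[18] -> (len(lo)=1, len(hi)=1, max(lo)=8)
Step 3: insert 24 -> lo=[8, 18] hi=[24] -> (len(lo)=2, len(hi)=1, max(lo)=18)
Step 4: insert 47 -> lo=[8, 18] hi=[24, 47] -> (len(lo)=2, len(hi)=2, max(lo)=18)
Step 5: insert 3 -> lo=[3, 8, 18] hi=[24, 47] -> (len(lo)=3, len(hi)=2, max(lo)=18)
Step 6: insert 23 -> lo=[3, 8, 18] hi=[23, 24, 47] -> (len(lo)=3, len(hi)=3, max(lo)=18)
Step 7: insert 11 -> lo=[3, 8, 11, 18] hi=[23, 24, 47] -> (len(lo)=4, len(hi)=3, max(lo)=18)
Step 8: insert 15 -> lo=[3, 8, 11, 15] hi=[18, 23, 24, 47] -> (len(lo)=4, len(hi)=4, max(lo)=15)

Answer: (1,0,8) (1,1,8) (2,1,18) (2,2,18) (3,2,18) (3,3,18) (4,3,18) (4,4,15)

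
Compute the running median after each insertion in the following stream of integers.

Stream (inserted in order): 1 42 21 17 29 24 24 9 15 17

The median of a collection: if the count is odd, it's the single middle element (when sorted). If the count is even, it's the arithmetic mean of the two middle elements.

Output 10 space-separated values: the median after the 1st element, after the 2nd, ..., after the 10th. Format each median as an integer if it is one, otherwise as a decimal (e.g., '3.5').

Step 1: insert 1 -> lo=[1] (size 1, max 1) hi=[] (size 0) -> median=1
Step 2: insert 42 -> lo=[1] (size 1, max 1) hi=[42] (size 1, min 42) -> median=21.5
Step 3: insert 21 -> lo=[1, 21] (size 2, max 21) hi=[42] (size 1, min 42) -> median=21
Step 4: insert 17 -> lo=[1, 17] (size 2, max 17) hi=[21, 42] (size 2, min 21) -> median=19
Step 5: insert 29 -> lo=[1, 17, 21] (size 3, max 21) hi=[29, 42] (size 2, min 29) -> median=21
Step 6: insert 24 -> lo=[1, 17, 21] (size 3, max 21) hi=[24, 29, 42] (size 3, min 24) -> median=22.5
Step 7: insert 24 -> lo=[1, 17, 21, 24] (size 4, max 24) hi=[24, 29, 42] (size 3, min 24) -> median=24
Step 8: insert 9 -> lo=[1, 9, 17, 21] (size 4, max 21) hi=[24, 24, 29, 42] (size 4, min 24) -> median=22.5
Step 9: insert 15 -> lo=[1, 9, 15, 17, 21] (size 5, max 21) hi=[24, 24, 29, 42] (size 4, min 24) -> median=21
Step 10: insert 17 -> lo=[1, 9, 15, 17, 17] (size 5, max 17) hi=[21, 24, 24, 29, 42] (size 5, min 21) -> median=19

Answer: 1 21.5 21 19 21 22.5 24 22.5 21 19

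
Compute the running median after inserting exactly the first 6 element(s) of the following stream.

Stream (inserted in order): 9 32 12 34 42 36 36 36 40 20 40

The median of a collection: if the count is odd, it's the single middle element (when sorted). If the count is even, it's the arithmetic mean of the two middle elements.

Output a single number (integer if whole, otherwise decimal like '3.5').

Answer: 33

Derivation:
Step 1: insert 9 -> lo=[9] (size 1, max 9) hi=[] (size 0) -> median=9
Step 2: insert 32 -> lo=[9] (size 1, max 9) hi=[32] (size 1, min 32) -> median=20.5
Step 3: insert 12 -> lo=[9, 12] (size 2, max 12) hi=[32] (size 1, min 32) -> median=12
Step 4: insert 34 -> lo=[9, 12] (size 2, max 12) hi=[32, 34] (size 2, min 32) -> median=22
Step 5: insert 42 -> lo=[9, 12, 32] (size 3, max 32) hi=[34, 42] (size 2, min 34) -> median=32
Step 6: insert 36 -> lo=[9, 12, 32] (size 3, max 32) hi=[34, 36, 42] (size 3, min 34) -> median=33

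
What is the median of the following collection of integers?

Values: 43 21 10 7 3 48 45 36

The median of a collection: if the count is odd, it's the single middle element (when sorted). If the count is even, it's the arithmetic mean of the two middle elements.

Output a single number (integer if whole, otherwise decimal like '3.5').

Answer: 28.5

Derivation:
Step 1: insert 43 -> lo=[43] (size 1, max 43) hi=[] (size 0) -> median=43
Step 2: insert 21 -> lo=[21] (size 1, max 21) hi=[43] (size 1, min 43) -> median=32
Step 3: insert 10 -> lo=[10, 21] (size 2, max 21) hi=[43] (size 1, min 43) -> median=21
Step 4: insert 7 -> lo=[7, 10] (size 2, max 10) hi=[21, 43] (size 2, min 21) -> median=15.5
Step 5: insert 3 -> lo=[3, 7, 10] (size 3, max 10) hi=[21, 43] (size 2, min 21) -> median=10
Step 6: insert 48 -> lo=[3, 7, 10] (size 3, max 10) hi=[21, 43, 48] (size 3, min 21) -> median=15.5
Step 7: insert 45 -> lo=[3, 7, 10, 21] (size 4, max 21) hi=[43, 45, 48] (size 3, min 43) -> median=21
Step 8: insert 36 -> lo=[3, 7, 10, 21] (size 4, max 21) hi=[36, 43, 45, 48] (size 4, min 36) -> median=28.5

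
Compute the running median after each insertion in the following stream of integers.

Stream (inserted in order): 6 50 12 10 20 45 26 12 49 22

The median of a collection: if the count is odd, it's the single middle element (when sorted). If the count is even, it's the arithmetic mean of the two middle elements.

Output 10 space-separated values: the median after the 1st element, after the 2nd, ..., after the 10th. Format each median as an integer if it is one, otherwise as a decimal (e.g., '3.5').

Answer: 6 28 12 11 12 16 20 16 20 21

Derivation:
Step 1: insert 6 -> lo=[6] (size 1, max 6) hi=[] (size 0) -> median=6
Step 2: insert 50 -> lo=[6] (size 1, max 6) hi=[50] (size 1, min 50) -> median=28
Step 3: insert 12 -> lo=[6, 12] (size 2, max 12) hi=[50] (size 1, min 50) -> median=12
Step 4: insert 10 -> lo=[6, 10] (size 2, max 10) hi=[12, 50] (size 2, min 12) -> median=11
Step 5: insert 20 -> lo=[6, 10, 12] (size 3, max 12) hi=[20, 50] (size 2, min 20) -> median=12
Step 6: insert 45 -> lo=[6, 10, 12] (size 3, max 12) hi=[20, 45, 50] (size 3, min 20) -> median=16
Step 7: insert 26 -> lo=[6, 10, 12, 20] (size 4, max 20) hi=[26, 45, 50] (size 3, min 26) -> median=20
Step 8: insert 12 -> lo=[6, 10, 12, 12] (size 4, max 12) hi=[20, 26, 45, 50] (size 4, min 20) -> median=16
Step 9: insert 49 -> lo=[6, 10, 12, 12, 20] (size 5, max 20) hi=[26, 45, 49, 50] (size 4, min 26) -> median=20
Step 10: insert 22 -> lo=[6, 10, 12, 12, 20] (size 5, max 20) hi=[22, 26, 45, 49, 50] (size 5, min 22) -> median=21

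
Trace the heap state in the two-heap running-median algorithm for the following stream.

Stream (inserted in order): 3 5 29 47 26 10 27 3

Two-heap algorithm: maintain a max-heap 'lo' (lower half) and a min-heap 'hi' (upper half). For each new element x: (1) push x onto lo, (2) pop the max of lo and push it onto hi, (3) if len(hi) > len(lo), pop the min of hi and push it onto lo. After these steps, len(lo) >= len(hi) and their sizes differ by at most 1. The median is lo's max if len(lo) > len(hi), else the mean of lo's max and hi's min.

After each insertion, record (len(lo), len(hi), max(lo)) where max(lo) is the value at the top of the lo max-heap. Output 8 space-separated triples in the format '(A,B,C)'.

Answer: (1,0,3) (1,1,3) (2,1,5) (2,2,5) (3,2,26) (3,3,10) (4,3,26) (4,4,10)

Derivation:
Step 1: insert 3 -> lo=[3] hi=[] -> (len(lo)=1, len(hi)=0, max(lo)=3)
Step 2: insert 5 -> lo=[3] hi=[5] -> (len(lo)=1, len(hi)=1, max(lo)=3)
Step 3: insert 29 -> lo=[3, 5] hi=[29] -> (len(lo)=2, len(hi)=1, max(lo)=5)
Step 4: insert 47 -> lo=[3, 5] hi=[29, 47] -> (len(lo)=2, len(hi)=2, max(lo)=5)
Step 5: insert 26 -> lo=[3, 5, 26] hi=[29, 47] -> (len(lo)=3, len(hi)=2, max(lo)=26)
Step 6: insert 10 -> lo=[3, 5, 10] hi=[26, 29, 47] -> (len(lo)=3, len(hi)=3, max(lo)=10)
Step 7: insert 27 -> lo=[3, 5, 10, 26] hi=[27, 29, 47] -> (len(lo)=4, len(hi)=3, max(lo)=26)
Step 8: insert 3 -> lo=[3, 3, 5, 10] hi=[26, 27, 29, 47] -> (len(lo)=4, len(hi)=4, max(lo)=10)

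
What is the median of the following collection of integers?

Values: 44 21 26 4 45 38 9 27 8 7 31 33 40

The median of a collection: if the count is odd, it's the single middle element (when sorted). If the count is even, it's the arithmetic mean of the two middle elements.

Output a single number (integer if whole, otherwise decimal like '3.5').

Step 1: insert 44 -> lo=[44] (size 1, max 44) hi=[] (size 0) -> median=44
Step 2: insert 21 -> lo=[21] (size 1, max 21) hi=[44] (size 1, min 44) -> median=32.5
Step 3: insert 26 -> lo=[21, 26] (size 2, max 26) hi=[44] (size 1, min 44) -> median=26
Step 4: insert 4 -> lo=[4, 21] (size 2, max 21) hi=[26, 44] (size 2, min 26) -> median=23.5
Step 5: insert 45 -> lo=[4, 21, 26] (size 3, max 26) hi=[44, 45] (size 2, min 44) -> median=26
Step 6: insert 38 -> lo=[4, 21, 26] (size 3, max 26) hi=[38, 44, 45] (size 3, min 38) -> median=32
Step 7: insert 9 -> lo=[4, 9, 21, 26] (size 4, max 26) hi=[38, 44, 45] (size 3, min 38) -> median=26
Step 8: insert 27 -> lo=[4, 9, 21, 26] (size 4, max 26) hi=[27, 38, 44, 45] (size 4, min 27) -> median=26.5
Step 9: insert 8 -> lo=[4, 8, 9, 21, 26] (size 5, max 26) hi=[27, 38, 44, 45] (size 4, min 27) -> median=26
Step 10: insert 7 -> lo=[4, 7, 8, 9, 21] (size 5, max 21) hi=[26, 27, 38, 44, 45] (size 5, min 26) -> median=23.5
Step 11: insert 31 -> lo=[4, 7, 8, 9, 21, 26] (size 6, max 26) hi=[27, 31, 38, 44, 45] (size 5, min 27) -> median=26
Step 12: insert 33 -> lo=[4, 7, 8, 9, 21, 26] (size 6, max 26) hi=[27, 31, 33, 38, 44, 45] (size 6, min 27) -> median=26.5
Step 13: insert 40 -> lo=[4, 7, 8, 9, 21, 26, 27] (size 7, max 27) hi=[31, 33, 38, 40, 44, 45] (size 6, min 31) -> median=27

Answer: 27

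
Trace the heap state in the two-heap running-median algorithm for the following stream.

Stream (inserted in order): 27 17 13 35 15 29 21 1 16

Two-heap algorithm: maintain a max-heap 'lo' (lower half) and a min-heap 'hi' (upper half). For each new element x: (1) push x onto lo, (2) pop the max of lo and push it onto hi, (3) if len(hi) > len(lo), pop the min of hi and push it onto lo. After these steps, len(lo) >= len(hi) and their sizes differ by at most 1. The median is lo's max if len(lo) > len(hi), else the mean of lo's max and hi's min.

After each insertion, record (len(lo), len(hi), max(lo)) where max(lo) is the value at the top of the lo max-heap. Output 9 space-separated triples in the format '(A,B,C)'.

Step 1: insert 27 -> lo=[27] hi=[] -> (len(lo)=1, len(hi)=0, max(lo)=27)
Step 2: insert 17 -> lo=[17] hi=[27] -> (len(lo)=1, len(hi)=1, max(lo)=17)
Step 3: insert 13 -> lo=[13, 17] hi=[27] -> (len(lo)=2, len(hi)=1, max(lo)=17)
Step 4: insert 35 -> lo=[13, 17] hi=[27, 35] -> (len(lo)=2, len(hi)=2, max(lo)=17)
Step 5: insert 15 -> lo=[13, 15, 17] hi=[27, 35] -> (len(lo)=3, len(hi)=2, max(lo)=17)
Step 6: insert 29 -> lo=[13, 15, 17] hi=[27, 29, 35] -> (len(lo)=3, len(hi)=3, max(lo)=17)
Step 7: insert 21 -> lo=[13, 15, 17, 21] hi=[27, 29, 35] -> (len(lo)=4, len(hi)=3, max(lo)=21)
Step 8: insert 1 -> lo=[1, 13, 15, 17] hi=[21, 27, 29, 35] -> (len(lo)=4, len(hi)=4, max(lo)=17)
Step 9: insert 16 -> lo=[1, 13, 15, 16, 17] hi=[21, 27, 29, 35] -> (len(lo)=5, len(hi)=4, max(lo)=17)

Answer: (1,0,27) (1,1,17) (2,1,17) (2,2,17) (3,2,17) (3,3,17) (4,3,21) (4,4,17) (5,4,17)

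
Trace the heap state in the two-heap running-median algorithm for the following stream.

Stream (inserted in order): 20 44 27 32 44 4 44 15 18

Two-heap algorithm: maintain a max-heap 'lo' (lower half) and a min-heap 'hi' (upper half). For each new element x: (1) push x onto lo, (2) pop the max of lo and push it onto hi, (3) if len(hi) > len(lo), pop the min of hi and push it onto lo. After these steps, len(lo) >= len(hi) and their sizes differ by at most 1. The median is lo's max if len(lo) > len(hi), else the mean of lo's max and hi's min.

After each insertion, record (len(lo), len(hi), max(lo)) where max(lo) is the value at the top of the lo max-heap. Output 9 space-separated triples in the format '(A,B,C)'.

Step 1: insert 20 -> lo=[20] hi=[] -> (len(lo)=1, len(hi)=0, max(lo)=20)
Step 2: insert 44 -> lo=[20] hi=[44] -> (len(lo)=1, len(hi)=1, max(lo)=20)
Step 3: insert 27 -> lo=[20, 27] hi=[44] -> (len(lo)=2, len(hi)=1, max(lo)=27)
Step 4: insert 32 -> lo=[20, 27] hi=[32, 44] -> (len(lo)=2, len(hi)=2, max(lo)=27)
Step 5: insert 44 -> lo=[20, 27, 32] hi=[44, 44] -> (len(lo)=3, len(hi)=2, max(lo)=32)
Step 6: insert 4 -> lo=[4, 20, 27] hi=[32, 44, 44] -> (len(lo)=3, len(hi)=3, max(lo)=27)
Step 7: insert 44 -> lo=[4, 20, 27, 32] hi=[44, 44, 44] -> (len(lo)=4, len(hi)=3, max(lo)=32)
Step 8: insert 15 -> lo=[4, 15, 20, 27] hi=[32, 44, 44, 44] -> (len(lo)=4, len(hi)=4, max(lo)=27)
Step 9: insert 18 -> lo=[4, 15, 18, 20, 27] hi=[32, 44, 44, 44] -> (len(lo)=5, len(hi)=4, max(lo)=27)

Answer: (1,0,20) (1,1,20) (2,1,27) (2,2,27) (3,2,32) (3,3,27) (4,3,32) (4,4,27) (5,4,27)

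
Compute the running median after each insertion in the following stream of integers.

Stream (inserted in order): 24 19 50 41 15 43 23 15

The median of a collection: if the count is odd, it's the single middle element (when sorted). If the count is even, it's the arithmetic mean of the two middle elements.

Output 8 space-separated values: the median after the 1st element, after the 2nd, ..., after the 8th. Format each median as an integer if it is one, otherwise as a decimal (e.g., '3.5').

Answer: 24 21.5 24 32.5 24 32.5 24 23.5

Derivation:
Step 1: insert 24 -> lo=[24] (size 1, max 24) hi=[] (size 0) -> median=24
Step 2: insert 19 -> lo=[19] (size 1, max 19) hi=[24] (size 1, min 24) -> median=21.5
Step 3: insert 50 -> lo=[19, 24] (size 2, max 24) hi=[50] (size 1, min 50) -> median=24
Step 4: insert 41 -> lo=[19, 24] (size 2, max 24) hi=[41, 50] (size 2, min 41) -> median=32.5
Step 5: insert 15 -> lo=[15, 19, 24] (size 3, max 24) hi=[41, 50] (size 2, min 41) -> median=24
Step 6: insert 43 -> lo=[15, 19, 24] (size 3, max 24) hi=[41, 43, 50] (size 3, min 41) -> median=32.5
Step 7: insert 23 -> lo=[15, 19, 23, 24] (size 4, max 24) hi=[41, 43, 50] (size 3, min 41) -> median=24
Step 8: insert 15 -> lo=[15, 15, 19, 23] (size 4, max 23) hi=[24, 41, 43, 50] (size 4, min 24) -> median=23.5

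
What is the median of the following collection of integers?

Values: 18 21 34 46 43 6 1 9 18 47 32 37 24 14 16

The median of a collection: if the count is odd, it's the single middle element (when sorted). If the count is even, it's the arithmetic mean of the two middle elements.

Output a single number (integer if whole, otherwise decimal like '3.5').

Answer: 21

Derivation:
Step 1: insert 18 -> lo=[18] (size 1, max 18) hi=[] (size 0) -> median=18
Step 2: insert 21 -> lo=[18] (size 1, max 18) hi=[21] (size 1, min 21) -> median=19.5
Step 3: insert 34 -> lo=[18, 21] (size 2, max 21) hi=[34] (size 1, min 34) -> median=21
Step 4: insert 46 -> lo=[18, 21] (size 2, max 21) hi=[34, 46] (size 2, min 34) -> median=27.5
Step 5: insert 43 -> lo=[18, 21, 34] (size 3, max 34) hi=[43, 46] (size 2, min 43) -> median=34
Step 6: insert 6 -> lo=[6, 18, 21] (size 3, max 21) hi=[34, 43, 46] (size 3, min 34) -> median=27.5
Step 7: insert 1 -> lo=[1, 6, 18, 21] (size 4, max 21) hi=[34, 43, 46] (size 3, min 34) -> median=21
Step 8: insert 9 -> lo=[1, 6, 9, 18] (size 4, max 18) hi=[21, 34, 43, 46] (size 4, min 21) -> median=19.5
Step 9: insert 18 -> lo=[1, 6, 9, 18, 18] (size 5, max 18) hi=[21, 34, 43, 46] (size 4, min 21) -> median=18
Step 10: insert 47 -> lo=[1, 6, 9, 18, 18] (size 5, max 18) hi=[21, 34, 43, 46, 47] (size 5, min 21) -> median=19.5
Step 11: insert 32 -> lo=[1, 6, 9, 18, 18, 21] (size 6, max 21) hi=[32, 34, 43, 46, 47] (size 5, min 32) -> median=21
Step 12: insert 37 -> lo=[1, 6, 9, 18, 18, 21] (size 6, max 21) hi=[32, 34, 37, 43, 46, 47] (size 6, min 32) -> median=26.5
Step 13: insert 24 -> lo=[1, 6, 9, 18, 18, 21, 24] (size 7, max 24) hi=[32, 34, 37, 43, 46, 47] (size 6, min 32) -> median=24
Step 14: insert 14 -> lo=[1, 6, 9, 14, 18, 18, 21] (size 7, max 21) hi=[24, 32, 34, 37, 43, 46, 47] (size 7, min 24) -> median=22.5
Step 15: insert 16 -> lo=[1, 6, 9, 14, 16, 18, 18, 21] (size 8, max 21) hi=[24, 32, 34, 37, 43, 46, 47] (size 7, min 24) -> median=21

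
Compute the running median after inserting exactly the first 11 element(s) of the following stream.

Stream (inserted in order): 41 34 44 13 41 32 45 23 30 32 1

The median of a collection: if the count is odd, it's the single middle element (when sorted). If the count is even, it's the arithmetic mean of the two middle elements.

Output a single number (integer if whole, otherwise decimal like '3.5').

Step 1: insert 41 -> lo=[41] (size 1, max 41) hi=[] (size 0) -> median=41
Step 2: insert 34 -> lo=[34] (size 1, max 34) hi=[41] (size 1, min 41) -> median=37.5
Step 3: insert 44 -> lo=[34, 41] (size 2, max 41) hi=[44] (size 1, min 44) -> median=41
Step 4: insert 13 -> lo=[13, 34] (size 2, max 34) hi=[41, 44] (size 2, min 41) -> median=37.5
Step 5: insert 41 -> lo=[13, 34, 41] (size 3, max 41) hi=[41, 44] (size 2, min 41) -> median=41
Step 6: insert 32 -> lo=[13, 32, 34] (size 3, max 34) hi=[41, 41, 44] (size 3, min 41) -> median=37.5
Step 7: insert 45 -> lo=[13, 32, 34, 41] (size 4, max 41) hi=[41, 44, 45] (size 3, min 41) -> median=41
Step 8: insert 23 -> lo=[13, 23, 32, 34] (size 4, max 34) hi=[41, 41, 44, 45] (size 4, min 41) -> median=37.5
Step 9: insert 30 -> lo=[13, 23, 30, 32, 34] (size 5, max 34) hi=[41, 41, 44, 45] (size 4, min 41) -> median=34
Step 10: insert 32 -> lo=[13, 23, 30, 32, 32] (size 5, max 32) hi=[34, 41, 41, 44, 45] (size 5, min 34) -> median=33
Step 11: insert 1 -> lo=[1, 13, 23, 30, 32, 32] (size 6, max 32) hi=[34, 41, 41, 44, 45] (size 5, min 34) -> median=32

Answer: 32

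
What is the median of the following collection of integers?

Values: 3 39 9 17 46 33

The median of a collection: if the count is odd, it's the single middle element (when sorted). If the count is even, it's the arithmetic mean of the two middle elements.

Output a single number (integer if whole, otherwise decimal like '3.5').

Answer: 25

Derivation:
Step 1: insert 3 -> lo=[3] (size 1, max 3) hi=[] (size 0) -> median=3
Step 2: insert 39 -> lo=[3] (size 1, max 3) hi=[39] (size 1, min 39) -> median=21
Step 3: insert 9 -> lo=[3, 9] (size 2, max 9) hi=[39] (size 1, min 39) -> median=9
Step 4: insert 17 -> lo=[3, 9] (size 2, max 9) hi=[17, 39] (size 2, min 17) -> median=13
Step 5: insert 46 -> lo=[3, 9, 17] (size 3, max 17) hi=[39, 46] (size 2, min 39) -> median=17
Step 6: insert 33 -> lo=[3, 9, 17] (size 3, max 17) hi=[33, 39, 46] (size 3, min 33) -> median=25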